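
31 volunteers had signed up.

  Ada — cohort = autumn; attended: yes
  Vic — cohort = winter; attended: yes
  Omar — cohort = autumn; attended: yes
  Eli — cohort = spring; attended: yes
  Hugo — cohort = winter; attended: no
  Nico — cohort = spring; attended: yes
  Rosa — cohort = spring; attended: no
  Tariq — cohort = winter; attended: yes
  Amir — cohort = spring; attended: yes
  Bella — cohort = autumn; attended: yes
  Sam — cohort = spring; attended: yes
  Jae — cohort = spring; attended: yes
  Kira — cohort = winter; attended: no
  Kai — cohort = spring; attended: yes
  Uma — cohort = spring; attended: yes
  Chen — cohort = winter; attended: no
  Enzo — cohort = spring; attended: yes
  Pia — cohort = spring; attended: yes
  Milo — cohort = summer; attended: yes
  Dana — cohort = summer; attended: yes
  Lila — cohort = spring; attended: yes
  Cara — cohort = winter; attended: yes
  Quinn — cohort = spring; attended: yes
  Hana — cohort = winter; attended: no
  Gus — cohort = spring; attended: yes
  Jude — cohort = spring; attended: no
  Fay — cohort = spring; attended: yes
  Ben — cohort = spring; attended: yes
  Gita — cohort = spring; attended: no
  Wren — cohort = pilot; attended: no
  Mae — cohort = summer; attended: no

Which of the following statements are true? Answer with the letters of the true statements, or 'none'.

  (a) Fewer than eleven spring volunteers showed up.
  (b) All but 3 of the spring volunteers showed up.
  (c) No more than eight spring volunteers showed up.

(b)

|A| = 17, |A ∩ B| = 14, |A ∖ B| = 3.
(a) |A ∩ B| < 11: fails.
(b) |A ∖ B| = 3: holds.
(c) |A ∩ B| ≤ 8: fails.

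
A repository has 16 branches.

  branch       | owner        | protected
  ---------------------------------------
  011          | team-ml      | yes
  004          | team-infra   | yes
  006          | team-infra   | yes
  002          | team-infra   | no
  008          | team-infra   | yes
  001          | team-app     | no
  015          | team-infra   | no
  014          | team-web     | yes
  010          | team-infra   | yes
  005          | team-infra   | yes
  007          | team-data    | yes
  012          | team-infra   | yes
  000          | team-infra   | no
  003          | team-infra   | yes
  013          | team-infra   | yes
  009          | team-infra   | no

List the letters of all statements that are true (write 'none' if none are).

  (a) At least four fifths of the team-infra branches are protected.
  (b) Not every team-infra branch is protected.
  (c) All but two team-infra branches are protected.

(b)

|A| = 12, |A ∩ B| = 8, |A ∖ B| = 4.
(a) |A ∩ B| / |A| ≥ 4/5: fails.
(b) A ⊄ B (|A ∖ B| ≥ 1): holds.
(c) |A ∖ B| = 2: fails.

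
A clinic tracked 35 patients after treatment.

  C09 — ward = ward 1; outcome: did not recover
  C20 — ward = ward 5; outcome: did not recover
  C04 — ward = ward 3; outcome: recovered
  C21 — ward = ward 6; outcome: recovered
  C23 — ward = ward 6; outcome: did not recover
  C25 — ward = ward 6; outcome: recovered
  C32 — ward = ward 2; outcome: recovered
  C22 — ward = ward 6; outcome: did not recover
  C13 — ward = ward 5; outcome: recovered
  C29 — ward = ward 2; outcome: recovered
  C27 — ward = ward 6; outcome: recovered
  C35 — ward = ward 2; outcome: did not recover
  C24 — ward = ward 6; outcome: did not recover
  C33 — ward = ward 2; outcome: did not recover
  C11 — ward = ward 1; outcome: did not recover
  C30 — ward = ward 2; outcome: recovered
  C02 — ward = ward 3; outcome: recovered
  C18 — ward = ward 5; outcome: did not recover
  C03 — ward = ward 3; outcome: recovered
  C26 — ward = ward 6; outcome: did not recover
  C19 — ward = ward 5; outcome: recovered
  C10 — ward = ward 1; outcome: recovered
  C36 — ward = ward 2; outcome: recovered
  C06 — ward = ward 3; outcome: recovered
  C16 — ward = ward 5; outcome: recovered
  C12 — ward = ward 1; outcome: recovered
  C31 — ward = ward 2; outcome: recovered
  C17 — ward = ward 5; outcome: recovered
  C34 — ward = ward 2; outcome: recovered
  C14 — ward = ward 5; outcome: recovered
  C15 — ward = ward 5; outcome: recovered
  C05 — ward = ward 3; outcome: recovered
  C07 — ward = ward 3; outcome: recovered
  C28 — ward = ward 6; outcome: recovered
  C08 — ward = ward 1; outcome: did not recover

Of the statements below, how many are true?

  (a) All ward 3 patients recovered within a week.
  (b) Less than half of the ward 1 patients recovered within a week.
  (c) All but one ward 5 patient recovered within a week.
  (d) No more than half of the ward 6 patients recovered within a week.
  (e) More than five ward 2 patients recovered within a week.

4

(a) ward 3: |A| = 6, |A ∩ B| = 6; needs A ⊆ B, i.e. every element of A is in B (|A ∖ B| = 0) — true.
(b) ward 1: |A| = 5, |A ∩ B| = 2; needs |A ∩ B| < |A ∖ B| — true.
(c) ward 5: |A| = 8, |A ∩ B| = 6; needs |A ∖ B| = 1 — false.
(d) ward 6: |A| = 8, |A ∩ B| = 4; needs |A ∩ B| ≤ |A ∖ B| — true.
(e) ward 2: |A| = 8, |A ∩ B| = 6; needs |A ∩ B| > 5 — true.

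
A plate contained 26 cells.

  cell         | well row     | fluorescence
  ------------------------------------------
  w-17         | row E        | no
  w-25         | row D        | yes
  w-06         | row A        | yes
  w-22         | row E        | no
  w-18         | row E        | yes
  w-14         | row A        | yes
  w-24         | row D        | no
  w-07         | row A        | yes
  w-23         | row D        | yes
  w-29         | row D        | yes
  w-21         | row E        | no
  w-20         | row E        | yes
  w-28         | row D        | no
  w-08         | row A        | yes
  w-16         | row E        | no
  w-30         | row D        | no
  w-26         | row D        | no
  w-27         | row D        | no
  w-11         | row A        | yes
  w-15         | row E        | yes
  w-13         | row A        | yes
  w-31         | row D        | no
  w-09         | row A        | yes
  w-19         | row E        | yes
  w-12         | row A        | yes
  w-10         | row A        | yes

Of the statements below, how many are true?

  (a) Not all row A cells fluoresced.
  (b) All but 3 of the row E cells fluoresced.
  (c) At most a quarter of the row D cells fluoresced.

0

(a) row A: |A| = 9, |A ∩ B| = 9; needs A ⊄ B (|A ∖ B| ≥ 1) — false.
(b) row E: |A| = 8, |A ∩ B| = 4; needs |A ∖ B| = 3 — false.
(c) row D: |A| = 9, |A ∩ B| = 3; needs |A ∩ B| / |A| ≤ 1/4 — false.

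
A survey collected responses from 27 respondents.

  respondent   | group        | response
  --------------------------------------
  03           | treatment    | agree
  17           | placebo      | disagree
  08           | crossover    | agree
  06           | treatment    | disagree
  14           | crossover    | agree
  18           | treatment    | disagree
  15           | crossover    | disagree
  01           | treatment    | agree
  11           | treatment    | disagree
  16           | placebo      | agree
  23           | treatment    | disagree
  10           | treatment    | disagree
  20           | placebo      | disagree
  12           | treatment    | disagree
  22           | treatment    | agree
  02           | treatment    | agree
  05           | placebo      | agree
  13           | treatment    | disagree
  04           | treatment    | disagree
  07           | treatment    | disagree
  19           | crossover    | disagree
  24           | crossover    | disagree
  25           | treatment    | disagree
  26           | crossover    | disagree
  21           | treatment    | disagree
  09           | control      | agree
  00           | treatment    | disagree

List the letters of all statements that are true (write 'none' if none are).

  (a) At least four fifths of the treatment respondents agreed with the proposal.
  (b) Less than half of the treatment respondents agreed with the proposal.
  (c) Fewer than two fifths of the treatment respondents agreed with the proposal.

|A| = 16, |A ∩ B| = 4, |A ∖ B| = 12.
(a) |A ∩ B| / |A| ≥ 4/5: fails.
(b) |A ∩ B| < |A ∖ B|: holds.
(c) |A ∩ B| / |A| < 2/5: holds.

(b), (c)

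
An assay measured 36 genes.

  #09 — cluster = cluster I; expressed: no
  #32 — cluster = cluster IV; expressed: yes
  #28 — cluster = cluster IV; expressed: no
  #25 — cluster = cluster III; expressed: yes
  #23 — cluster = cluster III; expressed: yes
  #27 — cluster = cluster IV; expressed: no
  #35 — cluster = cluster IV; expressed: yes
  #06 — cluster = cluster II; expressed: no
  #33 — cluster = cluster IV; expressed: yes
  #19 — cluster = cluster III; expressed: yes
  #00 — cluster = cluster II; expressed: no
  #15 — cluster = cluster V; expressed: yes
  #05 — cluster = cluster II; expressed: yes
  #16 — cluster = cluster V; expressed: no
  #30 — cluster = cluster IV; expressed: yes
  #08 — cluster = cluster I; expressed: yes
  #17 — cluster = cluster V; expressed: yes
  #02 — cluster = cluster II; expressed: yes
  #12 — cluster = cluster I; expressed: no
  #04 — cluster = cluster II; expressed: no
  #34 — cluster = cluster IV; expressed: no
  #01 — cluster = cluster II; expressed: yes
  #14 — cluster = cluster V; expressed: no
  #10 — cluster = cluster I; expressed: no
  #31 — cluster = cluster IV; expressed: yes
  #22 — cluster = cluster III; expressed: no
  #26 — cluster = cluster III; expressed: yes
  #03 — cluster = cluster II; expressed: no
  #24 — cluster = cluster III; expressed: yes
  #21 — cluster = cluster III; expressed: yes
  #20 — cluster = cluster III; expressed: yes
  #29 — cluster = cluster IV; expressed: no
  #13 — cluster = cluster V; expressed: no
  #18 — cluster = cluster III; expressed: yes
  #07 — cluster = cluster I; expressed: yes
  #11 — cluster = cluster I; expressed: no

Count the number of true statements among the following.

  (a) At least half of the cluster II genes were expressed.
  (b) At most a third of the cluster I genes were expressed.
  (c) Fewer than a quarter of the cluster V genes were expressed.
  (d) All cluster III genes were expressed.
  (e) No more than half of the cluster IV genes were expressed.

(a) cluster II: |A| = 7, |A ∩ B| = 3; needs |A ∩ B| ≥ |A ∖ B| — false.
(b) cluster I: |A| = 6, |A ∩ B| = 2; needs |A ∩ B| / |A| ≤ 1/3 — true.
(c) cluster V: |A| = 5, |A ∩ B| = 2; needs |A ∩ B| / |A| < 1/4 — false.
(d) cluster III: |A| = 9, |A ∩ B| = 8; needs A ⊆ B, i.e. every element of A is in B (|A ∖ B| = 0) — false.
(e) cluster IV: |A| = 9, |A ∩ B| = 5; needs |A ∩ B| ≤ |A ∖ B| — false.

1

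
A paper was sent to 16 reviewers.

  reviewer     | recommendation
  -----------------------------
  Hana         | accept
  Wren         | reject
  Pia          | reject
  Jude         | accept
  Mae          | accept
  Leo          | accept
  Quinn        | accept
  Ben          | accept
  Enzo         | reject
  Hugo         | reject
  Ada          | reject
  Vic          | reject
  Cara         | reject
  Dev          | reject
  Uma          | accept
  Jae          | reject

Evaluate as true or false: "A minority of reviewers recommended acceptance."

True

The determiner here denotes the relation: |A ∩ B| < |A ∖ B|.
|A| = 16, |A ∩ B| = 7, |A ∖ B| = 9.
7 < 9, so the statement is true.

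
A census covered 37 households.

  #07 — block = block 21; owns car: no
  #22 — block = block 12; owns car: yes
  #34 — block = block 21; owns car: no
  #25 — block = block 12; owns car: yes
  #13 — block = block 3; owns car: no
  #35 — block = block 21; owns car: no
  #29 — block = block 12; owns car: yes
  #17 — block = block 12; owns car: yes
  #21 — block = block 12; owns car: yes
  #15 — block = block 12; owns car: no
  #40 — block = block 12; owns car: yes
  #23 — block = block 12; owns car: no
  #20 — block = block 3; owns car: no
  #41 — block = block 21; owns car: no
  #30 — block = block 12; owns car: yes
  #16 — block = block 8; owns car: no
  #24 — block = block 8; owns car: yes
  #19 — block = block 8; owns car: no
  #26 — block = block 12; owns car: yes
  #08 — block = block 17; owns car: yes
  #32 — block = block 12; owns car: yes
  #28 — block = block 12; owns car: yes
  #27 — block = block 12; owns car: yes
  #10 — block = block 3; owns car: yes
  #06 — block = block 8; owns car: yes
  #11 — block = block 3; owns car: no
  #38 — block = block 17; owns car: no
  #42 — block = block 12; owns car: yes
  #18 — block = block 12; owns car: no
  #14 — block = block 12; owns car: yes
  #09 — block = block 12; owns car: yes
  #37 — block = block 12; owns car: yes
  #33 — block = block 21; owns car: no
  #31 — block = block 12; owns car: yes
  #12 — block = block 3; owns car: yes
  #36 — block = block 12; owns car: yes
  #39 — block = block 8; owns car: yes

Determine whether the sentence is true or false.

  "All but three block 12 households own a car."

True

'All but three block 12 households own a car' holds iff |A ∖ B| = 3.
|A| = 20, |A ∩ B| = 17, |A ∖ B| = 3.
|A ∖ B| = 3, so the statement is true.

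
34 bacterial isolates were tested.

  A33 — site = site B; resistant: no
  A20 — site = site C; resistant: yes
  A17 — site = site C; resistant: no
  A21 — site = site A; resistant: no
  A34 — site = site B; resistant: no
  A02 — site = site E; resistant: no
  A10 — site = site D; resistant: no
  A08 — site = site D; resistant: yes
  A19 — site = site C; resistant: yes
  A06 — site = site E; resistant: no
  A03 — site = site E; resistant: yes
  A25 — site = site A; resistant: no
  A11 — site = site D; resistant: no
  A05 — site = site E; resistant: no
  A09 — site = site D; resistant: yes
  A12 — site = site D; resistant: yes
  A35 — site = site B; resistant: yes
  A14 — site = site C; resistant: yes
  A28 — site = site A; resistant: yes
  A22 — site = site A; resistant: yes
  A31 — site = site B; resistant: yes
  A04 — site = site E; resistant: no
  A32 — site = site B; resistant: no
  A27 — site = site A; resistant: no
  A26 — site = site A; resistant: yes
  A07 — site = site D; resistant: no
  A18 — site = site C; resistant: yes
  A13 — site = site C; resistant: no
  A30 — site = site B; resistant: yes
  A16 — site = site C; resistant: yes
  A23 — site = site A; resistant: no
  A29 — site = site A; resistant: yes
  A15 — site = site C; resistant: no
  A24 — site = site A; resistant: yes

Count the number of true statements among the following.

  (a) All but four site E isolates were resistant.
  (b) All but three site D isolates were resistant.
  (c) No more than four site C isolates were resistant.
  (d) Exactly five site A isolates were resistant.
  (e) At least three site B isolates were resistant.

(a) site E: |A| = 5, |A ∩ B| = 1; needs |A ∖ B| = 4 — true.
(b) site D: |A| = 6, |A ∩ B| = 3; needs |A ∖ B| = 3 — true.
(c) site C: |A| = 8, |A ∩ B| = 5; needs |A ∩ B| ≤ 4 — false.
(d) site A: |A| = 9, |A ∩ B| = 5; needs |A ∩ B| = 5 — true.
(e) site B: |A| = 6, |A ∩ B| = 3; needs |A ∩ B| ≥ 3 — true.

4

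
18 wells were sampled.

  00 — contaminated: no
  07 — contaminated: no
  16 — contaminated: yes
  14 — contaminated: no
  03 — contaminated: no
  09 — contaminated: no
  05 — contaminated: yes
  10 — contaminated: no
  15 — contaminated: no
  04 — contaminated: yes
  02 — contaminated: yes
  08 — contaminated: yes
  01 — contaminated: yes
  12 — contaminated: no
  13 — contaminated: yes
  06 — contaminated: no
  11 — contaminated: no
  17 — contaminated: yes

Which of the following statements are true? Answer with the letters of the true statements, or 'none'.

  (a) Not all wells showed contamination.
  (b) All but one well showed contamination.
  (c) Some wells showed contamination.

(a), (c)

|A| = 18, |A ∩ B| = 8, |A ∖ B| = 10.
(a) A ⊄ B (|A ∖ B| ≥ 1): holds.
(b) |A ∖ B| = 1: fails.
(c) A ∩ B ≠ ∅ (|A ∩ B| ≥ 1): holds.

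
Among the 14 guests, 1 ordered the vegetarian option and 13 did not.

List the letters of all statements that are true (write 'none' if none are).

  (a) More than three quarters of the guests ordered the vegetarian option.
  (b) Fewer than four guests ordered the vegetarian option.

(b)

|A| = 14, |A ∩ B| = 1, |A ∖ B| = 13.
(a) |A ∩ B| / |A| > 3/4: fails.
(b) |A ∩ B| < 4: holds.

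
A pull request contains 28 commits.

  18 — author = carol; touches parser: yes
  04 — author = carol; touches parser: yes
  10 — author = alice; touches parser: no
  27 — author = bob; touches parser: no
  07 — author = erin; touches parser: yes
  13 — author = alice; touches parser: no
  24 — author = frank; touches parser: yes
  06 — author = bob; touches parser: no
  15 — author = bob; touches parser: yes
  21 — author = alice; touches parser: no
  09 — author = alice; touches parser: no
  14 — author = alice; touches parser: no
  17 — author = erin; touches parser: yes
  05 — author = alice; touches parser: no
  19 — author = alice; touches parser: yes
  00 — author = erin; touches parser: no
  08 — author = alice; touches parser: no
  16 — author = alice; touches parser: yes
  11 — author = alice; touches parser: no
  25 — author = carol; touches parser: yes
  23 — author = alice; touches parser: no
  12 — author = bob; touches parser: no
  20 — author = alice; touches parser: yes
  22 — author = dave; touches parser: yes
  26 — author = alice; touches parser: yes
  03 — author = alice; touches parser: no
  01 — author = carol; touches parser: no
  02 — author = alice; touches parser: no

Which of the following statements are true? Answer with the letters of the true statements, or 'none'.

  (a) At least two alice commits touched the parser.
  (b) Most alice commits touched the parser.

(a)

|A| = 15, |A ∩ B| = 4, |A ∖ B| = 11.
(a) |A ∩ B| ≥ 2: holds.
(b) |A ∩ B| > |A ∖ B|: fails.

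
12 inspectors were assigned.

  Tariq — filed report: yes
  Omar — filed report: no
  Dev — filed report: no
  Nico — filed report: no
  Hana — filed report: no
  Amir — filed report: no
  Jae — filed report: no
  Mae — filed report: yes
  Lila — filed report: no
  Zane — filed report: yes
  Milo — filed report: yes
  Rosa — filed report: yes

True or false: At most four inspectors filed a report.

False

Truth condition: |A ∩ B| ≤ 4.
A (the restrictor) = {Tariq, Omar, Dev, Nico, Hana, Amir, Jae, Mae, Lila, Zane, Milo, Rosa}, |A| = 12.
A ∩ B = {Tariq, Mae, Zane, Milo, Rosa}, so |A ∩ B| = 5.
|A ∩ B| = 5, so the statement is false.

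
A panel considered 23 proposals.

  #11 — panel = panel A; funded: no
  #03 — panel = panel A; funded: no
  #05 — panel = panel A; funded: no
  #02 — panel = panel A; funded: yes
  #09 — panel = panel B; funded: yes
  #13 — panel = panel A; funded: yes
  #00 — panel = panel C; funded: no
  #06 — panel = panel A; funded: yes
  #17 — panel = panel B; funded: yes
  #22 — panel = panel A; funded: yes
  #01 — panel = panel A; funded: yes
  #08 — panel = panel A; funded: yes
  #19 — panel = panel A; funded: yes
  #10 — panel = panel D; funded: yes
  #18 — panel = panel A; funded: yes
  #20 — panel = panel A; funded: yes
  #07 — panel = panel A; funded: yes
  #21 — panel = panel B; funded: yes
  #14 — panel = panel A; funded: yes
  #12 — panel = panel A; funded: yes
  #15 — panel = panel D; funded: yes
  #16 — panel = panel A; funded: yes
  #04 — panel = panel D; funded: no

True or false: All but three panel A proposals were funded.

The determiner here denotes the relation: |A ∖ B| = 3.
|A| = 16, |A ∩ B| = 13, |A ∖ B| = 3.
|A ∖ B| = 3, so the statement is true.

True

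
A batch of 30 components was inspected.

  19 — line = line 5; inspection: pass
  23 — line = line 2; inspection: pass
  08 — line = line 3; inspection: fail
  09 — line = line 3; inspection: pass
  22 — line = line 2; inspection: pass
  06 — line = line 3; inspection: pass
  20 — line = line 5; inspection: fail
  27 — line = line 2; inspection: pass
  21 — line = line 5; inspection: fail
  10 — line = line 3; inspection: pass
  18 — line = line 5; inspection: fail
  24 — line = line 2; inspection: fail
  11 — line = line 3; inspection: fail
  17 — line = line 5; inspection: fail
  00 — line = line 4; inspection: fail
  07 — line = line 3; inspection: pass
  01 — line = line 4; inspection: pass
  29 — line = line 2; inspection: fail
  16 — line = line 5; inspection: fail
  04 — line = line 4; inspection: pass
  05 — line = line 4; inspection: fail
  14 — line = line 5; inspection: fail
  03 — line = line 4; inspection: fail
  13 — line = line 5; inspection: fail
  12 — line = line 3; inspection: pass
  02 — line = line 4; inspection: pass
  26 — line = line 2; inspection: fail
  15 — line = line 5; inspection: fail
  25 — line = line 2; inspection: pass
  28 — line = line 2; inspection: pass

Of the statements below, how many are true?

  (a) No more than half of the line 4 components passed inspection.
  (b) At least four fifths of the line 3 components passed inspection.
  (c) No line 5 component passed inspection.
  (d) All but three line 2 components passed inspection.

2

(a) line 4: |A| = 6, |A ∩ B| = 3; needs |A ∩ B| ≤ |A ∖ B| — true.
(b) line 3: |A| = 7, |A ∩ B| = 5; needs |A ∩ B| / |A| ≥ 4/5 — false.
(c) line 5: |A| = 9, |A ∩ B| = 1; needs A ∩ B = ∅ (|A ∩ B| = 0) — false.
(d) line 2: |A| = 8, |A ∩ B| = 5; needs |A ∖ B| = 3 — true.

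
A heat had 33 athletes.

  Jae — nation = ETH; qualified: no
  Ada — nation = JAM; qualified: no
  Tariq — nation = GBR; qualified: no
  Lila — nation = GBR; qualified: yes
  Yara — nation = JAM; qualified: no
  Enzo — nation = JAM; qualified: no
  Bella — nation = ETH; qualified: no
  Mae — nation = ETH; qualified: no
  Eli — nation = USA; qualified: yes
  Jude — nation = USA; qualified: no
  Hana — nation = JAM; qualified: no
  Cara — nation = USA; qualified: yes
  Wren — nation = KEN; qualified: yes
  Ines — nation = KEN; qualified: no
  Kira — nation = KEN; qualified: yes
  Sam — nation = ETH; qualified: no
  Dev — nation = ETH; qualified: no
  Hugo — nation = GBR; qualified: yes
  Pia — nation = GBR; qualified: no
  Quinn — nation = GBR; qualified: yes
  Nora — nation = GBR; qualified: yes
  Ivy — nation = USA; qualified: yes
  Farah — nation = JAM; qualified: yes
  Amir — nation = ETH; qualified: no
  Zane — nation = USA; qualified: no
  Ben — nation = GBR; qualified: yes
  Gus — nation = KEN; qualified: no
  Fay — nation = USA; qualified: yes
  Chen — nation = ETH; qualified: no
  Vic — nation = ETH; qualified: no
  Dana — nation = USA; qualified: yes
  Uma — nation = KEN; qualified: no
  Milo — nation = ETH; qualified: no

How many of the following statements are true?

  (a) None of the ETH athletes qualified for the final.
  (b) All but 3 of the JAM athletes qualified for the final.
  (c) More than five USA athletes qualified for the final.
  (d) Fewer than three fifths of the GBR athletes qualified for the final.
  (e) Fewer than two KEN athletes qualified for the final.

(a) ETH: |A| = 9, |A ∩ B| = 0; needs A ∩ B = ∅ (|A ∩ B| = 0) — true.
(b) JAM: |A| = 5, |A ∩ B| = 1; needs |A ∖ B| = 3 — false.
(c) USA: |A| = 7, |A ∩ B| = 5; needs |A ∩ B| > 5 — false.
(d) GBR: |A| = 7, |A ∩ B| = 5; needs |A ∩ B| / |A| < 3/5 — false.
(e) KEN: |A| = 5, |A ∩ B| = 2; needs |A ∩ B| < 2 — false.

1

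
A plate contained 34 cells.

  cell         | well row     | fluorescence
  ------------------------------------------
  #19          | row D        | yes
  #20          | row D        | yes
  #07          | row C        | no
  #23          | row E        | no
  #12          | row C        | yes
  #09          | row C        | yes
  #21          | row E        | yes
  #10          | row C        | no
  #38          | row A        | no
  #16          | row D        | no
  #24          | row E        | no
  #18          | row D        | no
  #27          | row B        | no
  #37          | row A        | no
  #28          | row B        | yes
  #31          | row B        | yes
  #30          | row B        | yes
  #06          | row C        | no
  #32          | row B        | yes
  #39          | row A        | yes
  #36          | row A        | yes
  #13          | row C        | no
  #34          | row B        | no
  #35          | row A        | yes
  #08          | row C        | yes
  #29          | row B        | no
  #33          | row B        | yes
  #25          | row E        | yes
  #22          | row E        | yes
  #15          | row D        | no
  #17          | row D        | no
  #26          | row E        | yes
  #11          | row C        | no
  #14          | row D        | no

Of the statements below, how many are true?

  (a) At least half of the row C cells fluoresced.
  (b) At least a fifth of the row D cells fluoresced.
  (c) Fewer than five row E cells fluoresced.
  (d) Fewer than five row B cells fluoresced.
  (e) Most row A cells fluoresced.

(a) row C: |A| = 8, |A ∩ B| = 3; needs |A ∩ B| ≥ |A ∖ B| — false.
(b) row D: |A| = 7, |A ∩ B| = 2; needs |A ∩ B| / |A| ≥ 1/5 — true.
(c) row E: |A| = 6, |A ∩ B| = 4; needs |A ∩ B| < 5 — true.
(d) row B: |A| = 8, |A ∩ B| = 5; needs |A ∩ B| < 5 — false.
(e) row A: |A| = 5, |A ∩ B| = 3; needs |A ∩ B| > |A ∖ B| — true.

3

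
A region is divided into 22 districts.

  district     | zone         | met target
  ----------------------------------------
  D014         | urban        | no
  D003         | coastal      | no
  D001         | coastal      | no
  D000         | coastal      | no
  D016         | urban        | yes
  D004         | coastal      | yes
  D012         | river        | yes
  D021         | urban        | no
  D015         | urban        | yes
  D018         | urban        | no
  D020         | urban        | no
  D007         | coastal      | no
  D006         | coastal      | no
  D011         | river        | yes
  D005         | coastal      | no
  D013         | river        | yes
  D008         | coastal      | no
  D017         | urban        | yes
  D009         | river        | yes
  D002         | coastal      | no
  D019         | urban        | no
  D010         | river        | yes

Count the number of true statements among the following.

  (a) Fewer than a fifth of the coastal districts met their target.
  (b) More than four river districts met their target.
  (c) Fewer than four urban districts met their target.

(a) coastal: |A| = 9, |A ∩ B| = 1; needs |A ∩ B| / |A| < 1/5 — true.
(b) river: |A| = 5, |A ∩ B| = 5; needs |A ∩ B| > 4 — true.
(c) urban: |A| = 8, |A ∩ B| = 3; needs |A ∩ B| < 4 — true.

3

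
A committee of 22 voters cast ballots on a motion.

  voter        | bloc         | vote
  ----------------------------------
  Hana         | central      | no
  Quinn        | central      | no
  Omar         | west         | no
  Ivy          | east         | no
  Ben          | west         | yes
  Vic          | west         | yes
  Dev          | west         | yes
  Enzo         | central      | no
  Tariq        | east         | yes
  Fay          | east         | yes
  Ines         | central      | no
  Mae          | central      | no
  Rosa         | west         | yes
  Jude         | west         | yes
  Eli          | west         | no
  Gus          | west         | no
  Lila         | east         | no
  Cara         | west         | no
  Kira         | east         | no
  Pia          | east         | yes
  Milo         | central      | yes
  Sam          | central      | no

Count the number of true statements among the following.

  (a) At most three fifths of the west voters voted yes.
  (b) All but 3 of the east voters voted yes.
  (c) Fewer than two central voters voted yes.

(a) west: |A| = 9, |A ∩ B| = 5; needs |A ∩ B| / |A| ≤ 3/5 — true.
(b) east: |A| = 6, |A ∩ B| = 3; needs |A ∖ B| = 3 — true.
(c) central: |A| = 7, |A ∩ B| = 1; needs |A ∩ B| < 2 — true.

3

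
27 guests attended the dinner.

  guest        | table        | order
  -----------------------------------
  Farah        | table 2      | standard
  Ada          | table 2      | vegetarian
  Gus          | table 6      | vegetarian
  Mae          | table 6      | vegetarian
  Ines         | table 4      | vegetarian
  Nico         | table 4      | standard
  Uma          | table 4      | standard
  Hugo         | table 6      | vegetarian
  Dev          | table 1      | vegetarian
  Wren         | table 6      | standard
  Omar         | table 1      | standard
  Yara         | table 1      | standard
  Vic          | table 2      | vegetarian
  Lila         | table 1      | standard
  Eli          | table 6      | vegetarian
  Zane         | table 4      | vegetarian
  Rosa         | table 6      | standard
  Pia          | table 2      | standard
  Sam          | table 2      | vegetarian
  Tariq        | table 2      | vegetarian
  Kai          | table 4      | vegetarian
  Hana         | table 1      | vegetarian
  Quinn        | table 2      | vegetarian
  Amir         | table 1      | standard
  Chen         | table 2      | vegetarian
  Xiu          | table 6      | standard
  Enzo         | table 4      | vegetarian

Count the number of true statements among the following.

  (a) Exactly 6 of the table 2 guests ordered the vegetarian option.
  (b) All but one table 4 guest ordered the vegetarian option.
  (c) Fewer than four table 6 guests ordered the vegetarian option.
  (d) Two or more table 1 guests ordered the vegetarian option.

2

(a) table 2: |A| = 8, |A ∩ B| = 6; needs |A ∩ B| = 6 — true.
(b) table 4: |A| = 6, |A ∩ B| = 4; needs |A ∖ B| = 1 — false.
(c) table 6: |A| = 7, |A ∩ B| = 4; needs |A ∩ B| < 4 — false.
(d) table 1: |A| = 6, |A ∩ B| = 2; needs |A ∩ B| ≥ 2 — true.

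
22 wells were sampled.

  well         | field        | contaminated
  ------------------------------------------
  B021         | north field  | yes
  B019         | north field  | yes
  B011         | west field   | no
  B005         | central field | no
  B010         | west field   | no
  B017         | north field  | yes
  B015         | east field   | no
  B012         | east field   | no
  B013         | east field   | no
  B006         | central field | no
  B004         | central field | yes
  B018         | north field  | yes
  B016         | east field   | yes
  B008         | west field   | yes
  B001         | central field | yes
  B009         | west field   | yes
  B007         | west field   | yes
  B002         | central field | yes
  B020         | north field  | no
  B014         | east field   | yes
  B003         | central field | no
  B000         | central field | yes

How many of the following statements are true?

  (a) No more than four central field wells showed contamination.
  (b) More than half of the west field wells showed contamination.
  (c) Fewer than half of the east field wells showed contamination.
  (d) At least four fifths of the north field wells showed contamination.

4

(a) central field: |A| = 7, |A ∩ B| = 4; needs |A ∩ B| ≤ 4 — true.
(b) west field: |A| = 5, |A ∩ B| = 3; needs |A ∩ B| > |A ∖ B| — true.
(c) east field: |A| = 5, |A ∩ B| = 2; needs |A ∩ B| < |A ∖ B| — true.
(d) north field: |A| = 5, |A ∩ B| = 4; needs |A ∩ B| / |A| ≥ 4/5 — true.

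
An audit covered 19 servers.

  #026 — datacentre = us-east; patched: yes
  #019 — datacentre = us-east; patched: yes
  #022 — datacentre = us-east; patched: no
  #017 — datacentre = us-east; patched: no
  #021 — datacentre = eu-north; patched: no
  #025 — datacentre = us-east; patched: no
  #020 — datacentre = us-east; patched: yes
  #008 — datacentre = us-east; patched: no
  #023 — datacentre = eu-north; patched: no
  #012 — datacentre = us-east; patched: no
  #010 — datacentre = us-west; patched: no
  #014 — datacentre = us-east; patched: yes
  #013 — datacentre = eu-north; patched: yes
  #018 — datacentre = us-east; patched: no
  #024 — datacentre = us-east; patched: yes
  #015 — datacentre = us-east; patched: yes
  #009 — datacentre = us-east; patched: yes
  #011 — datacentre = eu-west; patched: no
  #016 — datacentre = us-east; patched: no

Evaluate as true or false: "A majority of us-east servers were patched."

False

'A majority of us-east servers were patched' holds iff |A ∩ B| > |A ∖ B|.
A (the restrictor) = {#026, #019, #022, #017, #025, #020, #008, #012, #014, #018, #024, #015, #009, #016}, |A| = 14.
A ∩ B = {#026, #019, #020, #014, #024, #015, #009}, so |A ∩ B| = 7.
A ∖ B = {#022, #017, #025, #008, #012, #018, #016}, so |A ∖ B| = 7.
7 = 7, so the statement is false.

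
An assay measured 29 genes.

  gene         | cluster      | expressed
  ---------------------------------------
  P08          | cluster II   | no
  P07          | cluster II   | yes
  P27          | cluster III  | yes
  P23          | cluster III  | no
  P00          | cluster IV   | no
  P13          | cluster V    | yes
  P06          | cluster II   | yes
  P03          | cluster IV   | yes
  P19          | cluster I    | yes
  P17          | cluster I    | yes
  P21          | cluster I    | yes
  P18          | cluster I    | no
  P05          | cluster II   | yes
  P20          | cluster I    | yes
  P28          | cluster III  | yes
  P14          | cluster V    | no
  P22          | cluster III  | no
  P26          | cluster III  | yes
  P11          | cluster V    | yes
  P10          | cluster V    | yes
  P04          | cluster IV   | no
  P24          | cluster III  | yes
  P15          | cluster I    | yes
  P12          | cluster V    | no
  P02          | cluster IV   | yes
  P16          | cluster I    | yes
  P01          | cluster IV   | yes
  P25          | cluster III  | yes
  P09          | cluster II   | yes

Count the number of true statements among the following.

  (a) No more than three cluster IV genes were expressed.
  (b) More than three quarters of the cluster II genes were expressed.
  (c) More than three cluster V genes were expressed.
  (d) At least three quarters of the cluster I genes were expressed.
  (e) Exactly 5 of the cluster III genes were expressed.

4

(a) cluster IV: |A| = 5, |A ∩ B| = 3; needs |A ∩ B| ≤ 3 — true.
(b) cluster II: |A| = 5, |A ∩ B| = 4; needs |A ∩ B| / |A| > 3/4 — true.
(c) cluster V: |A| = 5, |A ∩ B| = 3; needs |A ∩ B| > 3 — false.
(d) cluster I: |A| = 7, |A ∩ B| = 6; needs |A ∩ B| / |A| ≥ 3/4 — true.
(e) cluster III: |A| = 7, |A ∩ B| = 5; needs |A ∩ B| = 5 — true.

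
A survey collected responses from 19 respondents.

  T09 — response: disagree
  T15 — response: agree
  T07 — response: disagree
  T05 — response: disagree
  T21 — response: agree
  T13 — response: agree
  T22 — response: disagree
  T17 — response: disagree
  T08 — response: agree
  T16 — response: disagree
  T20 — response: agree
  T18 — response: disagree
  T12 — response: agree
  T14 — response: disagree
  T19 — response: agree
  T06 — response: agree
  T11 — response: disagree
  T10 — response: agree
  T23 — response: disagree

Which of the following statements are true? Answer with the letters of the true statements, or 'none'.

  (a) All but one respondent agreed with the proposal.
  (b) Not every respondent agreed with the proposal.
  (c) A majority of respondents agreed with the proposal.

(b)

|A| = 19, |A ∩ B| = 9, |A ∖ B| = 10.
(a) |A ∖ B| = 1: fails.
(b) A ⊄ B (|A ∖ B| ≥ 1): holds.
(c) |A ∩ B| > |A ∖ B|: fails.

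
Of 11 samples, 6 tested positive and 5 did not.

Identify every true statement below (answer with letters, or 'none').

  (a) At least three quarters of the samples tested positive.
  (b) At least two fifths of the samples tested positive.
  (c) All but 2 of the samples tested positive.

(b)

|A| = 11, |A ∩ B| = 6, |A ∖ B| = 5.
(a) |A ∩ B| / |A| ≥ 3/4: fails.
(b) |A ∩ B| / |A| ≥ 2/5: holds.
(c) |A ∖ B| = 2: fails.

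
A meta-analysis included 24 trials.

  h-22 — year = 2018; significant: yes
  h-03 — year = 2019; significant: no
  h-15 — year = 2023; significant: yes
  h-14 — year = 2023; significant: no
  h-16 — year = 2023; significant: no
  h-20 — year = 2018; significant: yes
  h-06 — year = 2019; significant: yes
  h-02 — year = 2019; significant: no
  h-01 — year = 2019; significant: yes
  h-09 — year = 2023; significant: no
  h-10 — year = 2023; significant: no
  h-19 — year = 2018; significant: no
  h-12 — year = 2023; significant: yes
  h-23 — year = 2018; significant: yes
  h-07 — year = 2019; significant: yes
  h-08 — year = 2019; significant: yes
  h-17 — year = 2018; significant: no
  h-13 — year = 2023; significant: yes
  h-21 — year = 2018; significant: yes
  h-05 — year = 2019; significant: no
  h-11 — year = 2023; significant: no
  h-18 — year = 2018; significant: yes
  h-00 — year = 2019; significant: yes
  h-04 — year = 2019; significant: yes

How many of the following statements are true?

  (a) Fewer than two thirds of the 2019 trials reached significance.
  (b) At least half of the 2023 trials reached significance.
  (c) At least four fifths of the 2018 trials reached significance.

0

(a) 2019: |A| = 9, |A ∩ B| = 6; needs |A ∩ B| / |A| < 2/3 — false.
(b) 2023: |A| = 8, |A ∩ B| = 3; needs |A ∩ B| ≥ |A ∖ B| — false.
(c) 2018: |A| = 7, |A ∩ B| = 5; needs |A ∩ B| / |A| ≥ 4/5 — false.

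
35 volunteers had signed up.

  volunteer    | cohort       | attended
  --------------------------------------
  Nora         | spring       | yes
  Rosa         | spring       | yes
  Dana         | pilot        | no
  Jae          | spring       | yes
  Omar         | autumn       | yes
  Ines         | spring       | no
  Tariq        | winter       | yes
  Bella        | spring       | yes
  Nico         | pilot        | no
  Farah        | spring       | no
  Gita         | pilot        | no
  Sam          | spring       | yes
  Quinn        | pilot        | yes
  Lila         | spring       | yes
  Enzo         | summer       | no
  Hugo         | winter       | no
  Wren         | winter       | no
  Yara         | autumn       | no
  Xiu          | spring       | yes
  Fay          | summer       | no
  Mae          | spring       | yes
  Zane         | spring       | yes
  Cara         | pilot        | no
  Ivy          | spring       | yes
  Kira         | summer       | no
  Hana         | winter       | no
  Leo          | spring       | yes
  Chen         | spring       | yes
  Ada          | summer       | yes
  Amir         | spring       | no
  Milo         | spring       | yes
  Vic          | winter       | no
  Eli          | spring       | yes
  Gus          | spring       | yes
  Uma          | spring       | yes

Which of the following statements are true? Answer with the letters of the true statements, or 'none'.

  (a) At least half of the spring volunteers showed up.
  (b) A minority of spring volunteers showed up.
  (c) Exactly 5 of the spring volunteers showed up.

|A| = 19, |A ∩ B| = 16, |A ∖ B| = 3.
(a) |A ∩ B| ≥ |A ∖ B|: holds.
(b) |A ∩ B| < |A ∖ B|: fails.
(c) |A ∩ B| = 5: fails.

(a)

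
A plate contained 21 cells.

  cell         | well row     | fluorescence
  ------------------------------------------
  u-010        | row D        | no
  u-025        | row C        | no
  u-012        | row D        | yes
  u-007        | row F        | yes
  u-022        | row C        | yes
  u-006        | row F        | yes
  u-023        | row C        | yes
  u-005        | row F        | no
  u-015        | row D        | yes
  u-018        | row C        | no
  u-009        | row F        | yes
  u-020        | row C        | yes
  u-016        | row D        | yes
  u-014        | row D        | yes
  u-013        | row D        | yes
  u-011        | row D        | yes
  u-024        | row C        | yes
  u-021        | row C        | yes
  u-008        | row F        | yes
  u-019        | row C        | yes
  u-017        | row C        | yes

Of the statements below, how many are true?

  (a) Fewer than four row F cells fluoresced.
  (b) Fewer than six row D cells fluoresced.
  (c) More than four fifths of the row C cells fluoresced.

0

(a) row F: |A| = 5, |A ∩ B| = 4; needs |A ∩ B| < 4 — false.
(b) row D: |A| = 7, |A ∩ B| = 6; needs |A ∩ B| < 6 — false.
(c) row C: |A| = 9, |A ∩ B| = 7; needs |A ∩ B| / |A| > 4/5 — false.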